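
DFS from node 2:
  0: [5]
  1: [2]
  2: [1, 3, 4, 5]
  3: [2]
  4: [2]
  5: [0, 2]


Visit 2, push [5, 4, 3, 1]
Visit 1, push []
Visit 3, push []
Visit 4, push []
Visit 5, push [0]
Visit 0, push []

DFS order: [2, 1, 3, 4, 5, 0]


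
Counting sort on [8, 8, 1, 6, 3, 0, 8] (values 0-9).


Input: [8, 8, 1, 6, 3, 0, 8]
Counts: [1, 1, 0, 1, 0, 0, 1, 0, 3, 0]

Sorted: [0, 1, 3, 6, 8, 8, 8]


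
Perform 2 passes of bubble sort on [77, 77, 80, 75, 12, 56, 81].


Initial: [77, 77, 80, 75, 12, 56, 81]
Pass 1: [77, 77, 75, 12, 56, 80, 81] (3 swaps)
Pass 2: [77, 75, 12, 56, 77, 80, 81] (3 swaps)

After 2 passes: [77, 75, 12, 56, 77, 80, 81]


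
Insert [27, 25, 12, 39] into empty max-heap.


Insert 27: [27]
Insert 25: [27, 25]
Insert 12: [27, 25, 12]
Insert 39: [39, 27, 12, 25]

Final heap: [39, 27, 12, 25]


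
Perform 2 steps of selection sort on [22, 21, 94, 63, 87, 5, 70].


Initial: [22, 21, 94, 63, 87, 5, 70]
Step 1: min=5 at 5
  Swap: [5, 21, 94, 63, 87, 22, 70]
Step 2: min=21 at 1
  Swap: [5, 21, 94, 63, 87, 22, 70]

After 2 steps: [5, 21, 94, 63, 87, 22, 70]


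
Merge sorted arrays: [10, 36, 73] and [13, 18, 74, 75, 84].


Take 10 from A
Take 13 from B
Take 18 from B
Take 36 from A
Take 73 from A

Merged: [10, 13, 18, 36, 73, 74, 75, 84]


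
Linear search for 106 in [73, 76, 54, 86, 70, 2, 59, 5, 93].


i=0: 73!=106
i=1: 76!=106
i=2: 54!=106
i=3: 86!=106
i=4: 70!=106
i=5: 2!=106
i=6: 59!=106
i=7: 5!=106
i=8: 93!=106

Not found, 9 comps


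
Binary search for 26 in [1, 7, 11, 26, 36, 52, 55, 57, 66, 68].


Step 1: lo=0, hi=9, mid=4, val=36
Step 2: lo=0, hi=3, mid=1, val=7
Step 3: lo=2, hi=3, mid=2, val=11
Step 4: lo=3, hi=3, mid=3, val=26

Found at index 3


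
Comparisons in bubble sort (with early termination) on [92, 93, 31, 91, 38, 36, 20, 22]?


Algorithm: bubble sort (with early termination)
Input: [92, 93, 31, 91, 38, 36, 20, 22]
Sorted: [20, 22, 31, 36, 38, 91, 92, 93]

28


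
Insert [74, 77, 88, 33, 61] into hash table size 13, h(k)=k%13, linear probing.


Insert 74: h=9 -> slot 9
Insert 77: h=12 -> slot 12
Insert 88: h=10 -> slot 10
Insert 33: h=7 -> slot 7
Insert 61: h=9, 2 probes -> slot 11

Table: [None, None, None, None, None, None, None, 33, None, 74, 88, 61, 77]


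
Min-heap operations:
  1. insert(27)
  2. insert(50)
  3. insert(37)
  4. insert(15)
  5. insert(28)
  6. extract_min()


insert(27) -> [27]
insert(50) -> [27, 50]
insert(37) -> [27, 50, 37]
insert(15) -> [15, 27, 37, 50]
insert(28) -> [15, 27, 37, 50, 28]
extract_min()->15, [27, 28, 37, 50]

Final heap: [27, 28, 37, 50]


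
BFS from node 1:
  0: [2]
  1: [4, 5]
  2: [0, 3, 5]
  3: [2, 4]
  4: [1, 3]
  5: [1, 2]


Visit 1, enqueue [4, 5]
Visit 4, enqueue [3]
Visit 5, enqueue [2]
Visit 3, enqueue []
Visit 2, enqueue [0]
Visit 0, enqueue []

BFS order: [1, 4, 5, 3, 2, 0]


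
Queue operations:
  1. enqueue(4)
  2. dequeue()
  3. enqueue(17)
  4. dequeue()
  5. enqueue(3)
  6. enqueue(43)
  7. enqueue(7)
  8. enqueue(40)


enqueue(4) -> [4]
dequeue()->4, []
enqueue(17) -> [17]
dequeue()->17, []
enqueue(3) -> [3]
enqueue(43) -> [3, 43]
enqueue(7) -> [3, 43, 7]
enqueue(40) -> [3, 43, 7, 40]

Final queue: [3, 43, 7, 40]


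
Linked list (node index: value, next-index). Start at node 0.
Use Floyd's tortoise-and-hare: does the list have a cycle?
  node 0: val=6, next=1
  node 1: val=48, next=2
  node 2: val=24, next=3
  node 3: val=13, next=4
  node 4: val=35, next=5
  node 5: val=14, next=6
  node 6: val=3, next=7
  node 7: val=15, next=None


Floyd's tortoise (slow, +1) and hare (fast, +2):
  init: slow=0, fast=0
  step 1: slow=1, fast=2
  step 2: slow=2, fast=4
  step 3: slow=3, fast=6
  step 4: fast 6->7->None, no cycle

Cycle: no


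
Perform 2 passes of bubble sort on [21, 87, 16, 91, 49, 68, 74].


Initial: [21, 87, 16, 91, 49, 68, 74]
Pass 1: [21, 16, 87, 49, 68, 74, 91] (4 swaps)
Pass 2: [16, 21, 49, 68, 74, 87, 91] (4 swaps)

After 2 passes: [16, 21, 49, 68, 74, 87, 91]


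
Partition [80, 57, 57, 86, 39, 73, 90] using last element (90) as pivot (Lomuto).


Pivot: 90
  80 <= 90: advance i (no swap)
  57 <= 90: advance i (no swap)
  57 <= 90: advance i (no swap)
  86 <= 90: advance i (no swap)
  39 <= 90: advance i (no swap)
  73 <= 90: advance i (no swap)
Place pivot at 6: [80, 57, 57, 86, 39, 73, 90]

Partitioned: [80, 57, 57, 86, 39, 73, 90]


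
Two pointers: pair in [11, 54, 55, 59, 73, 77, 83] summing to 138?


lo=0(11)+hi=6(83)=94
lo=1(54)+hi=6(83)=137
lo=2(55)+hi=6(83)=138

Yes: 55+83=138


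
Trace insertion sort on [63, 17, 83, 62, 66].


Initial: [63, 17, 83, 62, 66]
Insert 17: [17, 63, 83, 62, 66]
Insert 83: [17, 63, 83, 62, 66]
Insert 62: [17, 62, 63, 83, 66]
Insert 66: [17, 62, 63, 66, 83]

Sorted: [17, 62, 63, 66, 83]


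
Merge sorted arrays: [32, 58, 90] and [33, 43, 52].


Take 32 from A
Take 33 from B
Take 43 from B
Take 52 from B

Merged: [32, 33, 43, 52, 58, 90]


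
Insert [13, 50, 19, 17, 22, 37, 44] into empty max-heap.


Insert 13: [13]
Insert 50: [50, 13]
Insert 19: [50, 13, 19]
Insert 17: [50, 17, 19, 13]
Insert 22: [50, 22, 19, 13, 17]
Insert 37: [50, 22, 37, 13, 17, 19]
Insert 44: [50, 22, 44, 13, 17, 19, 37]

Final heap: [50, 22, 44, 13, 17, 19, 37]


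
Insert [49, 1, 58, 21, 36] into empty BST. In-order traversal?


Insert 49: root
Insert 1: L from 49
Insert 58: R from 49
Insert 21: L from 49 -> R from 1
Insert 36: L from 49 -> R from 1 -> R from 21

In-order: [1, 21, 36, 49, 58]


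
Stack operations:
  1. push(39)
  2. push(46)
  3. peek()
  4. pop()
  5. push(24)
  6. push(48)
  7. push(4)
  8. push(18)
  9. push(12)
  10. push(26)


push(39) -> [39]
push(46) -> [39, 46]
peek()->46
pop()->46, [39]
push(24) -> [39, 24]
push(48) -> [39, 24, 48]
push(4) -> [39, 24, 48, 4]
push(18) -> [39, 24, 48, 4, 18]
push(12) -> [39, 24, 48, 4, 18, 12]
push(26) -> [39, 24, 48, 4, 18, 12, 26]

Final stack: [39, 24, 48, 4, 18, 12, 26]


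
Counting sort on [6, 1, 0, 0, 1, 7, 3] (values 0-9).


Input: [6, 1, 0, 0, 1, 7, 3]
Counts: [2, 2, 0, 1, 0, 0, 1, 1, 0, 0]

Sorted: [0, 0, 1, 1, 3, 6, 7]


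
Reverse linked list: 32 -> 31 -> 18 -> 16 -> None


Step 1: curr=32, set curr.next=prev(None) | reversed so far: 32
Step 2: curr=31, set curr.next=prev(32) | reversed so far: 31 -> 32
Step 3: curr=18, set curr.next=prev(31) | reversed so far: 18 -> 31 -> 32
Step 4: curr=16, set curr.next=prev(18) | reversed so far: 16 -> 18 -> 31 -> 32

16 -> 18 -> 31 -> 32 -> None


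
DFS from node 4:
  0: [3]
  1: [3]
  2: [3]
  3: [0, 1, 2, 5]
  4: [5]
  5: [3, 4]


Visit 4, push [5]
Visit 5, push [3]
Visit 3, push [2, 1, 0]
Visit 0, push []
Visit 1, push []
Visit 2, push []

DFS order: [4, 5, 3, 0, 1, 2]


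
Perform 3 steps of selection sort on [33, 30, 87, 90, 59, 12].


Initial: [33, 30, 87, 90, 59, 12]
Step 1: min=12 at 5
  Swap: [12, 30, 87, 90, 59, 33]
Step 2: min=30 at 1
  Swap: [12, 30, 87, 90, 59, 33]
Step 3: min=33 at 5
  Swap: [12, 30, 33, 90, 59, 87]

After 3 steps: [12, 30, 33, 90, 59, 87]


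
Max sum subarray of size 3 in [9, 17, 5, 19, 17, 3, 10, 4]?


[0:3]: 31
[1:4]: 41
[2:5]: 41
[3:6]: 39
[4:7]: 30
[5:8]: 17

Max: 41 at [1:4]


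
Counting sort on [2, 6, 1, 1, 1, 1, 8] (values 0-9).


Input: [2, 6, 1, 1, 1, 1, 8]
Counts: [0, 4, 1, 0, 0, 0, 1, 0, 1, 0]

Sorted: [1, 1, 1, 1, 2, 6, 8]


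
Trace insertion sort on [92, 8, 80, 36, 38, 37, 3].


Initial: [92, 8, 80, 36, 38, 37, 3]
Insert 8: [8, 92, 80, 36, 38, 37, 3]
Insert 80: [8, 80, 92, 36, 38, 37, 3]
Insert 36: [8, 36, 80, 92, 38, 37, 3]
Insert 38: [8, 36, 38, 80, 92, 37, 3]
Insert 37: [8, 36, 37, 38, 80, 92, 3]
Insert 3: [3, 8, 36, 37, 38, 80, 92]

Sorted: [3, 8, 36, 37, 38, 80, 92]


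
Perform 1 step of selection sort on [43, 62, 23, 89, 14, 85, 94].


Initial: [43, 62, 23, 89, 14, 85, 94]
Step 1: min=14 at 4
  Swap: [14, 62, 23, 89, 43, 85, 94]

After 1 step: [14, 62, 23, 89, 43, 85, 94]


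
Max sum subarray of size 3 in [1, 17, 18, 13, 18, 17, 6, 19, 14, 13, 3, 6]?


[0:3]: 36
[1:4]: 48
[2:5]: 49
[3:6]: 48
[4:7]: 41
[5:8]: 42
[6:9]: 39
[7:10]: 46
[8:11]: 30
[9:12]: 22

Max: 49 at [2:5]


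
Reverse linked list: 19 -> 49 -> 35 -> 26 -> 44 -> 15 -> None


Step 1: curr=19, set curr.next=prev(None) | reversed so far: 19
Step 2: curr=49, set curr.next=prev(19) | reversed so far: 49 -> 19
Step 3: curr=35, set curr.next=prev(49) | reversed so far: 35 -> 49 -> 19
Step 4: curr=26, set curr.next=prev(35) | reversed so far: 26 -> 35 -> 49 -> 19
Step 5: curr=44, set curr.next=prev(26) | reversed so far: 44 -> 26 -> 35 -> 49 -> 19
Step 6: curr=15, set curr.next=prev(44) | reversed so far: 15 -> 44 -> 26 -> 35 -> 49 -> 19

15 -> 44 -> 26 -> 35 -> 49 -> 19 -> None


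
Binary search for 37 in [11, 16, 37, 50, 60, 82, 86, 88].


Step 1: lo=0, hi=7, mid=3, val=50
Step 2: lo=0, hi=2, mid=1, val=16
Step 3: lo=2, hi=2, mid=2, val=37

Found at index 2


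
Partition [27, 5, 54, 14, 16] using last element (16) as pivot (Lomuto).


Pivot: 16
  5 <= 16: swap -> [5, 27, 54, 14, 16]
  14 <= 16: swap -> [5, 14, 54, 27, 16]
Place pivot at 2: [5, 14, 16, 27, 54]

Partitioned: [5, 14, 16, 27, 54]


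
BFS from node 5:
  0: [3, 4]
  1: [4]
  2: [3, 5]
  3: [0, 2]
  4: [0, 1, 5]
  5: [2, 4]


Visit 5, enqueue [2, 4]
Visit 2, enqueue [3]
Visit 4, enqueue [0, 1]
Visit 3, enqueue []
Visit 0, enqueue []
Visit 1, enqueue []

BFS order: [5, 2, 4, 3, 0, 1]


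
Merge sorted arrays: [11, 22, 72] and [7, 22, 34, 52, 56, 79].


Take 7 from B
Take 11 from A
Take 22 from A
Take 22 from B
Take 34 from B
Take 52 from B
Take 56 from B
Take 72 from A

Merged: [7, 11, 22, 22, 34, 52, 56, 72, 79]


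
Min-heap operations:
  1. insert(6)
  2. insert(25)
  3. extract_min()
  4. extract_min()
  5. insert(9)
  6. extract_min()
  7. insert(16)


insert(6) -> [6]
insert(25) -> [6, 25]
extract_min()->6, [25]
extract_min()->25, []
insert(9) -> [9]
extract_min()->9, []
insert(16) -> [16]

Final heap: [16]


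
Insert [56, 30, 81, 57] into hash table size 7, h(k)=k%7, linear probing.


Insert 56: h=0 -> slot 0
Insert 30: h=2 -> slot 2
Insert 81: h=4 -> slot 4
Insert 57: h=1 -> slot 1

Table: [56, 57, 30, None, 81, None, None]


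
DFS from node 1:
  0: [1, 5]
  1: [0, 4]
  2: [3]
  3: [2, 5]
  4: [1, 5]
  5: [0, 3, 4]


Visit 1, push [4, 0]
Visit 0, push [5]
Visit 5, push [4, 3]
Visit 3, push [2]
Visit 2, push []
Visit 4, push []

DFS order: [1, 0, 5, 3, 2, 4]


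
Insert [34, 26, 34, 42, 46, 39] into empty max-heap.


Insert 34: [34]
Insert 26: [34, 26]
Insert 34: [34, 26, 34]
Insert 42: [42, 34, 34, 26]
Insert 46: [46, 42, 34, 26, 34]
Insert 39: [46, 42, 39, 26, 34, 34]

Final heap: [46, 42, 39, 26, 34, 34]


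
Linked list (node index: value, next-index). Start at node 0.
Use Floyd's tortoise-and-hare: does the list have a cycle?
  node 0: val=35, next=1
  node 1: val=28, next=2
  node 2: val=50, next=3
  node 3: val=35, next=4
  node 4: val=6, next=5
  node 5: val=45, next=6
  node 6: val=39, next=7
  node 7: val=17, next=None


Floyd's tortoise (slow, +1) and hare (fast, +2):
  init: slow=0, fast=0
  step 1: slow=1, fast=2
  step 2: slow=2, fast=4
  step 3: slow=3, fast=6
  step 4: fast 6->7->None, no cycle

Cycle: no


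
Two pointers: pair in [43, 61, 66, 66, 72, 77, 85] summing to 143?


lo=0(43)+hi=6(85)=128
lo=1(61)+hi=6(85)=146
lo=1(61)+hi=5(77)=138
lo=2(66)+hi=5(77)=143

Yes: 66+77=143


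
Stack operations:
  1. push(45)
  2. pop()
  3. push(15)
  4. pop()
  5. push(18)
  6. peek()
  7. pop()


push(45) -> [45]
pop()->45, []
push(15) -> [15]
pop()->15, []
push(18) -> [18]
peek()->18
pop()->18, []

Final stack: []


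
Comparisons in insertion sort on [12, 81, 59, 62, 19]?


Algorithm: insertion sort
Input: [12, 81, 59, 62, 19]
Sorted: [12, 19, 59, 62, 81]

9


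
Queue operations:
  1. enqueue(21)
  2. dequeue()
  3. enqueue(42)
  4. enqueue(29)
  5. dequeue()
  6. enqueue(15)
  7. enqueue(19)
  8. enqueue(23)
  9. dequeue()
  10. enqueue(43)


enqueue(21) -> [21]
dequeue()->21, []
enqueue(42) -> [42]
enqueue(29) -> [42, 29]
dequeue()->42, [29]
enqueue(15) -> [29, 15]
enqueue(19) -> [29, 15, 19]
enqueue(23) -> [29, 15, 19, 23]
dequeue()->29, [15, 19, 23]
enqueue(43) -> [15, 19, 23, 43]

Final queue: [15, 19, 23, 43]


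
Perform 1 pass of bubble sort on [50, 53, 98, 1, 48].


Initial: [50, 53, 98, 1, 48]
Pass 1: [50, 53, 1, 48, 98] (2 swaps)

After 1 pass: [50, 53, 1, 48, 98]


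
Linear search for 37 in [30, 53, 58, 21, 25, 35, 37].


i=0: 30!=37
i=1: 53!=37
i=2: 58!=37
i=3: 21!=37
i=4: 25!=37
i=5: 35!=37
i=6: 37==37 found!

Found at 6, 7 comps


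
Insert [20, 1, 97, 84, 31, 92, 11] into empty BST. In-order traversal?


Insert 20: root
Insert 1: L from 20
Insert 97: R from 20
Insert 84: R from 20 -> L from 97
Insert 31: R from 20 -> L from 97 -> L from 84
Insert 92: R from 20 -> L from 97 -> R from 84
Insert 11: L from 20 -> R from 1

In-order: [1, 11, 20, 31, 84, 92, 97]


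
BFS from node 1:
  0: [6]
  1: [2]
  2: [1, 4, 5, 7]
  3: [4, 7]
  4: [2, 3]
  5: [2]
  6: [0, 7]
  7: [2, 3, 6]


Visit 1, enqueue [2]
Visit 2, enqueue [4, 5, 7]
Visit 4, enqueue [3]
Visit 5, enqueue []
Visit 7, enqueue [6]
Visit 3, enqueue []
Visit 6, enqueue [0]
Visit 0, enqueue []

BFS order: [1, 2, 4, 5, 7, 3, 6, 0]


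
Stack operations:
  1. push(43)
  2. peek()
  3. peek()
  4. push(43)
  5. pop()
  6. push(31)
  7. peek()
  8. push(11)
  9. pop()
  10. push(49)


push(43) -> [43]
peek()->43
peek()->43
push(43) -> [43, 43]
pop()->43, [43]
push(31) -> [43, 31]
peek()->31
push(11) -> [43, 31, 11]
pop()->11, [43, 31]
push(49) -> [43, 31, 49]

Final stack: [43, 31, 49]


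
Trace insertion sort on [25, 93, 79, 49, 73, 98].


Initial: [25, 93, 79, 49, 73, 98]
Insert 93: [25, 93, 79, 49, 73, 98]
Insert 79: [25, 79, 93, 49, 73, 98]
Insert 49: [25, 49, 79, 93, 73, 98]
Insert 73: [25, 49, 73, 79, 93, 98]
Insert 98: [25, 49, 73, 79, 93, 98]

Sorted: [25, 49, 73, 79, 93, 98]


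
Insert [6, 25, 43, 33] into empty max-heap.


Insert 6: [6]
Insert 25: [25, 6]
Insert 43: [43, 6, 25]
Insert 33: [43, 33, 25, 6]

Final heap: [43, 33, 25, 6]


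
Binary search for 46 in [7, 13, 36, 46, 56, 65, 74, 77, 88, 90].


Step 1: lo=0, hi=9, mid=4, val=56
Step 2: lo=0, hi=3, mid=1, val=13
Step 3: lo=2, hi=3, mid=2, val=36
Step 4: lo=3, hi=3, mid=3, val=46

Found at index 3


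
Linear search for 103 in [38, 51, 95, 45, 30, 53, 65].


i=0: 38!=103
i=1: 51!=103
i=2: 95!=103
i=3: 45!=103
i=4: 30!=103
i=5: 53!=103
i=6: 65!=103

Not found, 7 comps


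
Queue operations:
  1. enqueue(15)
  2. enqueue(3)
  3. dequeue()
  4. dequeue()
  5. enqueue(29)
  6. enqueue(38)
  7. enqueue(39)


enqueue(15) -> [15]
enqueue(3) -> [15, 3]
dequeue()->15, [3]
dequeue()->3, []
enqueue(29) -> [29]
enqueue(38) -> [29, 38]
enqueue(39) -> [29, 38, 39]

Final queue: [29, 38, 39]


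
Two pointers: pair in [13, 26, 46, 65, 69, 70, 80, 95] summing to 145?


lo=0(13)+hi=7(95)=108
lo=1(26)+hi=7(95)=121
lo=2(46)+hi=7(95)=141
lo=3(65)+hi=7(95)=160
lo=3(65)+hi=6(80)=145

Yes: 65+80=145


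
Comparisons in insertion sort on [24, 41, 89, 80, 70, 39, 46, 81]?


Algorithm: insertion sort
Input: [24, 41, 89, 80, 70, 39, 46, 81]
Sorted: [24, 39, 41, 46, 70, 80, 81, 89]

18


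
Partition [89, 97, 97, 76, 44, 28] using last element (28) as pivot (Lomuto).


Pivot: 28
Place pivot at 0: [28, 97, 97, 76, 44, 89]

Partitioned: [28, 97, 97, 76, 44, 89]


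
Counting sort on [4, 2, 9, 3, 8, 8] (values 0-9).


Input: [4, 2, 9, 3, 8, 8]
Counts: [0, 0, 1, 1, 1, 0, 0, 0, 2, 1]

Sorted: [2, 3, 4, 8, 8, 9]


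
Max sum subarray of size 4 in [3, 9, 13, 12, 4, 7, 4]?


[0:4]: 37
[1:5]: 38
[2:6]: 36
[3:7]: 27

Max: 38 at [1:5]


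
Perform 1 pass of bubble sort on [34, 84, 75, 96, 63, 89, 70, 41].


Initial: [34, 84, 75, 96, 63, 89, 70, 41]
Pass 1: [34, 75, 84, 63, 89, 70, 41, 96] (5 swaps)

After 1 pass: [34, 75, 84, 63, 89, 70, 41, 96]


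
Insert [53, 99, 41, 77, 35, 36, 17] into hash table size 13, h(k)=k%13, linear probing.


Insert 53: h=1 -> slot 1
Insert 99: h=8 -> slot 8
Insert 41: h=2 -> slot 2
Insert 77: h=12 -> slot 12
Insert 35: h=9 -> slot 9
Insert 36: h=10 -> slot 10
Insert 17: h=4 -> slot 4

Table: [None, 53, 41, None, 17, None, None, None, 99, 35, 36, None, 77]


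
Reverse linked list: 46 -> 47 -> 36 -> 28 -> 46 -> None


Step 1: curr=46, set curr.next=prev(None) | reversed so far: 46
Step 2: curr=47, set curr.next=prev(46) | reversed so far: 47 -> 46
Step 3: curr=36, set curr.next=prev(47) | reversed so far: 36 -> 47 -> 46
Step 4: curr=28, set curr.next=prev(36) | reversed so far: 28 -> 36 -> 47 -> 46
Step 5: curr=46, set curr.next=prev(28) | reversed so far: 46 -> 28 -> 36 -> 47 -> 46

46 -> 28 -> 36 -> 47 -> 46 -> None


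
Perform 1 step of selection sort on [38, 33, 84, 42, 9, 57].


Initial: [38, 33, 84, 42, 9, 57]
Step 1: min=9 at 4
  Swap: [9, 33, 84, 42, 38, 57]

After 1 step: [9, 33, 84, 42, 38, 57]


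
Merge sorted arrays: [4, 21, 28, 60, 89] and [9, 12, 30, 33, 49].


Take 4 from A
Take 9 from B
Take 12 from B
Take 21 from A
Take 28 from A
Take 30 from B
Take 33 from B
Take 49 from B

Merged: [4, 9, 12, 21, 28, 30, 33, 49, 60, 89]


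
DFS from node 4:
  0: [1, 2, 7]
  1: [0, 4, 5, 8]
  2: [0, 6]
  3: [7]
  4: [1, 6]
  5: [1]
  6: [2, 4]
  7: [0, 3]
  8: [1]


Visit 4, push [6, 1]
Visit 1, push [8, 5, 0]
Visit 0, push [7, 2]
Visit 2, push [6]
Visit 6, push []
Visit 7, push [3]
Visit 3, push []
Visit 5, push []
Visit 8, push []

DFS order: [4, 1, 0, 2, 6, 7, 3, 5, 8]


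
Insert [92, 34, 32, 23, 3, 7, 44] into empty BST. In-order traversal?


Insert 92: root
Insert 34: L from 92
Insert 32: L from 92 -> L from 34
Insert 23: L from 92 -> L from 34 -> L from 32
Insert 3: L from 92 -> L from 34 -> L from 32 -> L from 23
Insert 7: L from 92 -> L from 34 -> L from 32 -> L from 23 -> R from 3
Insert 44: L from 92 -> R from 34

In-order: [3, 7, 23, 32, 34, 44, 92]


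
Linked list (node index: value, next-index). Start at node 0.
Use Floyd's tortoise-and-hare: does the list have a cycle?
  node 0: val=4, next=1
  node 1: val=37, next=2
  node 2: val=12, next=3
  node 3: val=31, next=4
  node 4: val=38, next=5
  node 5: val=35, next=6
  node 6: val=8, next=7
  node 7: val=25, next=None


Floyd's tortoise (slow, +1) and hare (fast, +2):
  init: slow=0, fast=0
  step 1: slow=1, fast=2
  step 2: slow=2, fast=4
  step 3: slow=3, fast=6
  step 4: fast 6->7->None, no cycle

Cycle: no


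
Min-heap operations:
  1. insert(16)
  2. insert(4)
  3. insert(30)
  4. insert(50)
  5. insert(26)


insert(16) -> [16]
insert(4) -> [4, 16]
insert(30) -> [4, 16, 30]
insert(50) -> [4, 16, 30, 50]
insert(26) -> [4, 16, 30, 50, 26]

Final heap: [4, 16, 30, 50, 26]


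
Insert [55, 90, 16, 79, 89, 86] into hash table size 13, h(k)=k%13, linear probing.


Insert 55: h=3 -> slot 3
Insert 90: h=12 -> slot 12
Insert 16: h=3, 1 probes -> slot 4
Insert 79: h=1 -> slot 1
Insert 89: h=11 -> slot 11
Insert 86: h=8 -> slot 8

Table: [None, 79, None, 55, 16, None, None, None, 86, None, None, 89, 90]


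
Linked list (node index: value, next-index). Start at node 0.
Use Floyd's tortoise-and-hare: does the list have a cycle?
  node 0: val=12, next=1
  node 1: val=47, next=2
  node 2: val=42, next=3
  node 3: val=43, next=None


Floyd's tortoise (slow, +1) and hare (fast, +2):
  init: slow=0, fast=0
  step 1: slow=1, fast=2
  step 2: fast 2->3->None, no cycle

Cycle: no


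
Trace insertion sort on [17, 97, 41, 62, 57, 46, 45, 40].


Initial: [17, 97, 41, 62, 57, 46, 45, 40]
Insert 97: [17, 97, 41, 62, 57, 46, 45, 40]
Insert 41: [17, 41, 97, 62, 57, 46, 45, 40]
Insert 62: [17, 41, 62, 97, 57, 46, 45, 40]
Insert 57: [17, 41, 57, 62, 97, 46, 45, 40]
Insert 46: [17, 41, 46, 57, 62, 97, 45, 40]
Insert 45: [17, 41, 45, 46, 57, 62, 97, 40]
Insert 40: [17, 40, 41, 45, 46, 57, 62, 97]

Sorted: [17, 40, 41, 45, 46, 57, 62, 97]


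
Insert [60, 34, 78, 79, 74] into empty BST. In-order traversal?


Insert 60: root
Insert 34: L from 60
Insert 78: R from 60
Insert 79: R from 60 -> R from 78
Insert 74: R from 60 -> L from 78

In-order: [34, 60, 74, 78, 79]


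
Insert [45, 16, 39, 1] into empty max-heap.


Insert 45: [45]
Insert 16: [45, 16]
Insert 39: [45, 16, 39]
Insert 1: [45, 16, 39, 1]

Final heap: [45, 16, 39, 1]


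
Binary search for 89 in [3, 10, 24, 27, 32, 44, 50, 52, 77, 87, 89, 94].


Step 1: lo=0, hi=11, mid=5, val=44
Step 2: lo=6, hi=11, mid=8, val=77
Step 3: lo=9, hi=11, mid=10, val=89

Found at index 10


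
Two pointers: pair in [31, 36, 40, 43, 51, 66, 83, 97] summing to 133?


lo=0(31)+hi=7(97)=128
lo=1(36)+hi=7(97)=133

Yes: 36+97=133


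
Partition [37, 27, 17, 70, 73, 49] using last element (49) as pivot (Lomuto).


Pivot: 49
  37 <= 49: advance i (no swap)
  27 <= 49: advance i (no swap)
  17 <= 49: advance i (no swap)
Place pivot at 3: [37, 27, 17, 49, 73, 70]

Partitioned: [37, 27, 17, 49, 73, 70]


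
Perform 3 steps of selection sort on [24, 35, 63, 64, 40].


Initial: [24, 35, 63, 64, 40]
Step 1: min=24 at 0
  Swap: [24, 35, 63, 64, 40]
Step 2: min=35 at 1
  Swap: [24, 35, 63, 64, 40]
Step 3: min=40 at 4
  Swap: [24, 35, 40, 64, 63]

After 3 steps: [24, 35, 40, 64, 63]


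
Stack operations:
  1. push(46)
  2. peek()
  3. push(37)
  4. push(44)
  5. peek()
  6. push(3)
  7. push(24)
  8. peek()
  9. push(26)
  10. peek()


push(46) -> [46]
peek()->46
push(37) -> [46, 37]
push(44) -> [46, 37, 44]
peek()->44
push(3) -> [46, 37, 44, 3]
push(24) -> [46, 37, 44, 3, 24]
peek()->24
push(26) -> [46, 37, 44, 3, 24, 26]
peek()->26

Final stack: [46, 37, 44, 3, 24, 26]


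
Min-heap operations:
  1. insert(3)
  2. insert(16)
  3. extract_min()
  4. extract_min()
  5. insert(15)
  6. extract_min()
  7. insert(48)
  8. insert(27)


insert(3) -> [3]
insert(16) -> [3, 16]
extract_min()->3, [16]
extract_min()->16, []
insert(15) -> [15]
extract_min()->15, []
insert(48) -> [48]
insert(27) -> [27, 48]

Final heap: [27, 48]


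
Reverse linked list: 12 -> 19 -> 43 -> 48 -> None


Step 1: curr=12, set curr.next=prev(None) | reversed so far: 12
Step 2: curr=19, set curr.next=prev(12) | reversed so far: 19 -> 12
Step 3: curr=43, set curr.next=prev(19) | reversed so far: 43 -> 19 -> 12
Step 4: curr=48, set curr.next=prev(43) | reversed so far: 48 -> 43 -> 19 -> 12

48 -> 43 -> 19 -> 12 -> None


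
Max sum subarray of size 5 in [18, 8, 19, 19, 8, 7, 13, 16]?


[0:5]: 72
[1:6]: 61
[2:7]: 66
[3:8]: 63

Max: 72 at [0:5]


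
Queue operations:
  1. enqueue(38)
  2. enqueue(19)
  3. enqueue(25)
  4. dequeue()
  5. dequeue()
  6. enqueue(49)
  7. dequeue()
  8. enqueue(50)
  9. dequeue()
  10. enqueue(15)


enqueue(38) -> [38]
enqueue(19) -> [38, 19]
enqueue(25) -> [38, 19, 25]
dequeue()->38, [19, 25]
dequeue()->19, [25]
enqueue(49) -> [25, 49]
dequeue()->25, [49]
enqueue(50) -> [49, 50]
dequeue()->49, [50]
enqueue(15) -> [50, 15]

Final queue: [50, 15]


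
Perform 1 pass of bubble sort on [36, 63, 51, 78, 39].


Initial: [36, 63, 51, 78, 39]
Pass 1: [36, 51, 63, 39, 78] (2 swaps)

After 1 pass: [36, 51, 63, 39, 78]


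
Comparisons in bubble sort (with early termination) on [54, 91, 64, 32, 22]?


Algorithm: bubble sort (with early termination)
Input: [54, 91, 64, 32, 22]
Sorted: [22, 32, 54, 64, 91]

10


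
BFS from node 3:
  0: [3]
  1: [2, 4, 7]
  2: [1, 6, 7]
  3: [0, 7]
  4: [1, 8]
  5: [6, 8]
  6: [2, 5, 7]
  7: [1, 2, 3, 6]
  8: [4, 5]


Visit 3, enqueue [0, 7]
Visit 0, enqueue []
Visit 7, enqueue [1, 2, 6]
Visit 1, enqueue [4]
Visit 2, enqueue []
Visit 6, enqueue [5]
Visit 4, enqueue [8]
Visit 5, enqueue []
Visit 8, enqueue []

BFS order: [3, 0, 7, 1, 2, 6, 4, 5, 8]


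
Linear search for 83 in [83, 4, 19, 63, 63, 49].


i=0: 83==83 found!

Found at 0, 1 comps


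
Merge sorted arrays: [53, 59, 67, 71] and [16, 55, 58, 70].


Take 16 from B
Take 53 from A
Take 55 from B
Take 58 from B
Take 59 from A
Take 67 from A
Take 70 from B

Merged: [16, 53, 55, 58, 59, 67, 70, 71]


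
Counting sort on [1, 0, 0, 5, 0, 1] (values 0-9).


Input: [1, 0, 0, 5, 0, 1]
Counts: [3, 2, 0, 0, 0, 1, 0, 0, 0, 0]

Sorted: [0, 0, 0, 1, 1, 5]


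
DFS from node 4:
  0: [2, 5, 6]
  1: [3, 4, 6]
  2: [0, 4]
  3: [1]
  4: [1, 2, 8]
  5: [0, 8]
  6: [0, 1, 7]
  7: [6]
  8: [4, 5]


Visit 4, push [8, 2, 1]
Visit 1, push [6, 3]
Visit 3, push []
Visit 6, push [7, 0]
Visit 0, push [5, 2]
Visit 2, push []
Visit 5, push [8]
Visit 8, push []
Visit 7, push []

DFS order: [4, 1, 3, 6, 0, 2, 5, 8, 7]


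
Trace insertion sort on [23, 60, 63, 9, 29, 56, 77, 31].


Initial: [23, 60, 63, 9, 29, 56, 77, 31]
Insert 60: [23, 60, 63, 9, 29, 56, 77, 31]
Insert 63: [23, 60, 63, 9, 29, 56, 77, 31]
Insert 9: [9, 23, 60, 63, 29, 56, 77, 31]
Insert 29: [9, 23, 29, 60, 63, 56, 77, 31]
Insert 56: [9, 23, 29, 56, 60, 63, 77, 31]
Insert 77: [9, 23, 29, 56, 60, 63, 77, 31]
Insert 31: [9, 23, 29, 31, 56, 60, 63, 77]

Sorted: [9, 23, 29, 31, 56, 60, 63, 77]


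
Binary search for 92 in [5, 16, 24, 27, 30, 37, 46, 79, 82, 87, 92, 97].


Step 1: lo=0, hi=11, mid=5, val=37
Step 2: lo=6, hi=11, mid=8, val=82
Step 3: lo=9, hi=11, mid=10, val=92

Found at index 10


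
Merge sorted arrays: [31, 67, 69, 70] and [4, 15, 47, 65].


Take 4 from B
Take 15 from B
Take 31 from A
Take 47 from B
Take 65 from B

Merged: [4, 15, 31, 47, 65, 67, 69, 70]


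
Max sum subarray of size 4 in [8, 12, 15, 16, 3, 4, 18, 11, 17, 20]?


[0:4]: 51
[1:5]: 46
[2:6]: 38
[3:7]: 41
[4:8]: 36
[5:9]: 50
[6:10]: 66

Max: 66 at [6:10]


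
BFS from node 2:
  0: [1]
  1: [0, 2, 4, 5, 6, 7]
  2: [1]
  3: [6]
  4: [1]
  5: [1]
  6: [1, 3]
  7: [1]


Visit 2, enqueue [1]
Visit 1, enqueue [0, 4, 5, 6, 7]
Visit 0, enqueue []
Visit 4, enqueue []
Visit 5, enqueue []
Visit 6, enqueue [3]
Visit 7, enqueue []
Visit 3, enqueue []

BFS order: [2, 1, 0, 4, 5, 6, 7, 3]


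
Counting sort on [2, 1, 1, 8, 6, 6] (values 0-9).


Input: [2, 1, 1, 8, 6, 6]
Counts: [0, 2, 1, 0, 0, 0, 2, 0, 1, 0]

Sorted: [1, 1, 2, 6, 6, 8]


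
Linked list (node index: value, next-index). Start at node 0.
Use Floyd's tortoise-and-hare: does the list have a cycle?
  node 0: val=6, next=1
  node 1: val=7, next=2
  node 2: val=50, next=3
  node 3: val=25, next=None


Floyd's tortoise (slow, +1) and hare (fast, +2):
  init: slow=0, fast=0
  step 1: slow=1, fast=2
  step 2: fast 2->3->None, no cycle

Cycle: no


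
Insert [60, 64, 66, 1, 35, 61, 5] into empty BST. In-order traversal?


Insert 60: root
Insert 64: R from 60
Insert 66: R from 60 -> R from 64
Insert 1: L from 60
Insert 35: L from 60 -> R from 1
Insert 61: R from 60 -> L from 64
Insert 5: L from 60 -> R from 1 -> L from 35

In-order: [1, 5, 35, 60, 61, 64, 66]


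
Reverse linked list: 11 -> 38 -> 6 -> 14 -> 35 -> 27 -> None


Step 1: curr=11, set curr.next=prev(None) | reversed so far: 11
Step 2: curr=38, set curr.next=prev(11) | reversed so far: 38 -> 11
Step 3: curr=6, set curr.next=prev(38) | reversed so far: 6 -> 38 -> 11
Step 4: curr=14, set curr.next=prev(6) | reversed so far: 14 -> 6 -> 38 -> 11
Step 5: curr=35, set curr.next=prev(14) | reversed so far: 35 -> 14 -> 6 -> 38 -> 11
Step 6: curr=27, set curr.next=prev(35) | reversed so far: 27 -> 35 -> 14 -> 6 -> 38 -> 11

27 -> 35 -> 14 -> 6 -> 38 -> 11 -> None


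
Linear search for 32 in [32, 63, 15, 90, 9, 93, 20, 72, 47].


i=0: 32==32 found!

Found at 0, 1 comps


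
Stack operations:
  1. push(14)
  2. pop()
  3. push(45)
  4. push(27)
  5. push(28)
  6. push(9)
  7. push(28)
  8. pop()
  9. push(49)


push(14) -> [14]
pop()->14, []
push(45) -> [45]
push(27) -> [45, 27]
push(28) -> [45, 27, 28]
push(9) -> [45, 27, 28, 9]
push(28) -> [45, 27, 28, 9, 28]
pop()->28, [45, 27, 28, 9]
push(49) -> [45, 27, 28, 9, 49]

Final stack: [45, 27, 28, 9, 49]


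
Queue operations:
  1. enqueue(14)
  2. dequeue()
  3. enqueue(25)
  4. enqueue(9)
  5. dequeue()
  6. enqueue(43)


enqueue(14) -> [14]
dequeue()->14, []
enqueue(25) -> [25]
enqueue(9) -> [25, 9]
dequeue()->25, [9]
enqueue(43) -> [9, 43]

Final queue: [9, 43]


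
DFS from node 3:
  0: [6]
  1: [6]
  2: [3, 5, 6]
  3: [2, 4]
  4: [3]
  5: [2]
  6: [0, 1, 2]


Visit 3, push [4, 2]
Visit 2, push [6, 5]
Visit 5, push []
Visit 6, push [1, 0]
Visit 0, push []
Visit 1, push []
Visit 4, push []

DFS order: [3, 2, 5, 6, 0, 1, 4]


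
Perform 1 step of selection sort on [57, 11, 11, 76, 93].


Initial: [57, 11, 11, 76, 93]
Step 1: min=11 at 1
  Swap: [11, 57, 11, 76, 93]

After 1 step: [11, 57, 11, 76, 93]


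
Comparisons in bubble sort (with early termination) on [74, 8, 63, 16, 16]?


Algorithm: bubble sort (with early termination)
Input: [74, 8, 63, 16, 16]
Sorted: [8, 16, 16, 63, 74]

9


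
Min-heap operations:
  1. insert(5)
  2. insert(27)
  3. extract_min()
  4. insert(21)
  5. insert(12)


insert(5) -> [5]
insert(27) -> [5, 27]
extract_min()->5, [27]
insert(21) -> [21, 27]
insert(12) -> [12, 27, 21]

Final heap: [12, 27, 21]


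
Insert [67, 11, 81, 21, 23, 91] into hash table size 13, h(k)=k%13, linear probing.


Insert 67: h=2 -> slot 2
Insert 11: h=11 -> slot 11
Insert 81: h=3 -> slot 3
Insert 21: h=8 -> slot 8
Insert 23: h=10 -> slot 10
Insert 91: h=0 -> slot 0

Table: [91, None, 67, 81, None, None, None, None, 21, None, 23, 11, None]


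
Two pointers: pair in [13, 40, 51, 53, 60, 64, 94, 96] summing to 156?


lo=0(13)+hi=7(96)=109
lo=1(40)+hi=7(96)=136
lo=2(51)+hi=7(96)=147
lo=3(53)+hi=7(96)=149
lo=4(60)+hi=7(96)=156

Yes: 60+96=156


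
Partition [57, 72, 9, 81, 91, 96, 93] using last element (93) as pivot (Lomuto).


Pivot: 93
  57 <= 93: advance i (no swap)
  72 <= 93: advance i (no swap)
  9 <= 93: advance i (no swap)
  81 <= 93: advance i (no swap)
  91 <= 93: advance i (no swap)
Place pivot at 5: [57, 72, 9, 81, 91, 93, 96]

Partitioned: [57, 72, 9, 81, 91, 93, 96]


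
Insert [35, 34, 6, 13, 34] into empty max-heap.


Insert 35: [35]
Insert 34: [35, 34]
Insert 6: [35, 34, 6]
Insert 13: [35, 34, 6, 13]
Insert 34: [35, 34, 6, 13, 34]

Final heap: [35, 34, 6, 13, 34]


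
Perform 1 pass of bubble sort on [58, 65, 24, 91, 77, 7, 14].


Initial: [58, 65, 24, 91, 77, 7, 14]
Pass 1: [58, 24, 65, 77, 7, 14, 91] (4 swaps)

After 1 pass: [58, 24, 65, 77, 7, 14, 91]


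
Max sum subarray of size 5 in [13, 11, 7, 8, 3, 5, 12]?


[0:5]: 42
[1:6]: 34
[2:7]: 35

Max: 42 at [0:5]


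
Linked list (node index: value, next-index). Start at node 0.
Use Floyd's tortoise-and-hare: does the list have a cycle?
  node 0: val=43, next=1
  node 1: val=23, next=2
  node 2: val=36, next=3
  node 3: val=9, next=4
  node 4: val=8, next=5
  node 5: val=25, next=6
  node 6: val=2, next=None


Floyd's tortoise (slow, +1) and hare (fast, +2):
  init: slow=0, fast=0
  step 1: slow=1, fast=2
  step 2: slow=2, fast=4
  step 3: slow=3, fast=6
  step 4: fast -> None, no cycle

Cycle: no


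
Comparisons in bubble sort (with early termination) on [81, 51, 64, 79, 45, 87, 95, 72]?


Algorithm: bubble sort (with early termination)
Input: [81, 51, 64, 79, 45, 87, 95, 72]
Sorted: [45, 51, 64, 72, 79, 81, 87, 95]

25


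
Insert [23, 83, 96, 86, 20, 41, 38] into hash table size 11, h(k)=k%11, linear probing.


Insert 23: h=1 -> slot 1
Insert 83: h=6 -> slot 6
Insert 96: h=8 -> slot 8
Insert 86: h=9 -> slot 9
Insert 20: h=9, 1 probes -> slot 10
Insert 41: h=8, 3 probes -> slot 0
Insert 38: h=5 -> slot 5

Table: [41, 23, None, None, None, 38, 83, None, 96, 86, 20]


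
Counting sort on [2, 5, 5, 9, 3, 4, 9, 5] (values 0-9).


Input: [2, 5, 5, 9, 3, 4, 9, 5]
Counts: [0, 0, 1, 1, 1, 3, 0, 0, 0, 2]

Sorted: [2, 3, 4, 5, 5, 5, 9, 9]


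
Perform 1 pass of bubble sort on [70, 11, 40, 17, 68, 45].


Initial: [70, 11, 40, 17, 68, 45]
Pass 1: [11, 40, 17, 68, 45, 70] (5 swaps)

After 1 pass: [11, 40, 17, 68, 45, 70]


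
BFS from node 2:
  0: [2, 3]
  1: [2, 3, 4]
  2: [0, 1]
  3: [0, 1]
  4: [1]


Visit 2, enqueue [0, 1]
Visit 0, enqueue [3]
Visit 1, enqueue [4]
Visit 3, enqueue []
Visit 4, enqueue []

BFS order: [2, 0, 1, 3, 4]


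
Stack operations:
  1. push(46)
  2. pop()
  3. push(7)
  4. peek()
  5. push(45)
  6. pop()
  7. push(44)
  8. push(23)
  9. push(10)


push(46) -> [46]
pop()->46, []
push(7) -> [7]
peek()->7
push(45) -> [7, 45]
pop()->45, [7]
push(44) -> [7, 44]
push(23) -> [7, 44, 23]
push(10) -> [7, 44, 23, 10]

Final stack: [7, 44, 23, 10]


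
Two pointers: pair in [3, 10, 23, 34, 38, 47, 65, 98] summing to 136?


lo=0(3)+hi=7(98)=101
lo=1(10)+hi=7(98)=108
lo=2(23)+hi=7(98)=121
lo=3(34)+hi=7(98)=132
lo=4(38)+hi=7(98)=136

Yes: 38+98=136


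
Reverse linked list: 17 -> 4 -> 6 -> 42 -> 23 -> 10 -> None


Step 1: curr=17, set curr.next=prev(None) | reversed so far: 17
Step 2: curr=4, set curr.next=prev(17) | reversed so far: 4 -> 17
Step 3: curr=6, set curr.next=prev(4) | reversed so far: 6 -> 4 -> 17
Step 4: curr=42, set curr.next=prev(6) | reversed so far: 42 -> 6 -> 4 -> 17
Step 5: curr=23, set curr.next=prev(42) | reversed so far: 23 -> 42 -> 6 -> 4 -> 17
Step 6: curr=10, set curr.next=prev(23) | reversed so far: 10 -> 23 -> 42 -> 6 -> 4 -> 17

10 -> 23 -> 42 -> 6 -> 4 -> 17 -> None


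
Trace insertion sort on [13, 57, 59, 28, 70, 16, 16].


Initial: [13, 57, 59, 28, 70, 16, 16]
Insert 57: [13, 57, 59, 28, 70, 16, 16]
Insert 59: [13, 57, 59, 28, 70, 16, 16]
Insert 28: [13, 28, 57, 59, 70, 16, 16]
Insert 70: [13, 28, 57, 59, 70, 16, 16]
Insert 16: [13, 16, 28, 57, 59, 70, 16]
Insert 16: [13, 16, 16, 28, 57, 59, 70]

Sorted: [13, 16, 16, 28, 57, 59, 70]


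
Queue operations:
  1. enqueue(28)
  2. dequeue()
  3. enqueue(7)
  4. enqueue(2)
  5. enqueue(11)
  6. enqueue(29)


enqueue(28) -> [28]
dequeue()->28, []
enqueue(7) -> [7]
enqueue(2) -> [7, 2]
enqueue(11) -> [7, 2, 11]
enqueue(29) -> [7, 2, 11, 29]

Final queue: [7, 2, 11, 29]


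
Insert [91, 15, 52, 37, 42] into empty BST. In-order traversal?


Insert 91: root
Insert 15: L from 91
Insert 52: L from 91 -> R from 15
Insert 37: L from 91 -> R from 15 -> L from 52
Insert 42: L from 91 -> R from 15 -> L from 52 -> R from 37

In-order: [15, 37, 42, 52, 91]


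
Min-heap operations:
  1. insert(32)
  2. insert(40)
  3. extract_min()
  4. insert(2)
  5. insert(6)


insert(32) -> [32]
insert(40) -> [32, 40]
extract_min()->32, [40]
insert(2) -> [2, 40]
insert(6) -> [2, 40, 6]

Final heap: [2, 40, 6]


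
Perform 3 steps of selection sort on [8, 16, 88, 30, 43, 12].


Initial: [8, 16, 88, 30, 43, 12]
Step 1: min=8 at 0
  Swap: [8, 16, 88, 30, 43, 12]
Step 2: min=12 at 5
  Swap: [8, 12, 88, 30, 43, 16]
Step 3: min=16 at 5
  Swap: [8, 12, 16, 30, 43, 88]

After 3 steps: [8, 12, 16, 30, 43, 88]


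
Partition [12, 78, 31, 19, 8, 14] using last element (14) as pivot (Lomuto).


Pivot: 14
  12 <= 14: advance i (no swap)
  8 <= 14: swap -> [12, 8, 31, 19, 78, 14]
Place pivot at 2: [12, 8, 14, 19, 78, 31]

Partitioned: [12, 8, 14, 19, 78, 31]


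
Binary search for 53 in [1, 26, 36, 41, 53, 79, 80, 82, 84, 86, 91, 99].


Step 1: lo=0, hi=11, mid=5, val=79
Step 2: lo=0, hi=4, mid=2, val=36
Step 3: lo=3, hi=4, mid=3, val=41
Step 4: lo=4, hi=4, mid=4, val=53

Found at index 4


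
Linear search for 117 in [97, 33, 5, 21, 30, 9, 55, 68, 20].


i=0: 97!=117
i=1: 33!=117
i=2: 5!=117
i=3: 21!=117
i=4: 30!=117
i=5: 9!=117
i=6: 55!=117
i=7: 68!=117
i=8: 20!=117

Not found, 9 comps


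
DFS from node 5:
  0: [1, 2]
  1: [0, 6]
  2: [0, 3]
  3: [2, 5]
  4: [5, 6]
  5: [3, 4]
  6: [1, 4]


Visit 5, push [4, 3]
Visit 3, push [2]
Visit 2, push [0]
Visit 0, push [1]
Visit 1, push [6]
Visit 6, push [4]
Visit 4, push []

DFS order: [5, 3, 2, 0, 1, 6, 4]


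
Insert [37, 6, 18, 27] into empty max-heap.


Insert 37: [37]
Insert 6: [37, 6]
Insert 18: [37, 6, 18]
Insert 27: [37, 27, 18, 6]

Final heap: [37, 27, 18, 6]


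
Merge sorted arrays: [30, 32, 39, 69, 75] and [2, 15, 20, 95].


Take 2 from B
Take 15 from B
Take 20 from B
Take 30 from A
Take 32 from A
Take 39 from A
Take 69 from A
Take 75 from A

Merged: [2, 15, 20, 30, 32, 39, 69, 75, 95]


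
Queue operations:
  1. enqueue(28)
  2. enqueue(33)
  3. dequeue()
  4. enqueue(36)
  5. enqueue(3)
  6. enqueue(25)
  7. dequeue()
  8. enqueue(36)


enqueue(28) -> [28]
enqueue(33) -> [28, 33]
dequeue()->28, [33]
enqueue(36) -> [33, 36]
enqueue(3) -> [33, 36, 3]
enqueue(25) -> [33, 36, 3, 25]
dequeue()->33, [36, 3, 25]
enqueue(36) -> [36, 3, 25, 36]

Final queue: [36, 3, 25, 36]


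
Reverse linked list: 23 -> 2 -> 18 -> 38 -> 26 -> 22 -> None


Step 1: curr=23, set curr.next=prev(None) | reversed so far: 23
Step 2: curr=2, set curr.next=prev(23) | reversed so far: 2 -> 23
Step 3: curr=18, set curr.next=prev(2) | reversed so far: 18 -> 2 -> 23
Step 4: curr=38, set curr.next=prev(18) | reversed so far: 38 -> 18 -> 2 -> 23
Step 5: curr=26, set curr.next=prev(38) | reversed so far: 26 -> 38 -> 18 -> 2 -> 23
Step 6: curr=22, set curr.next=prev(26) | reversed so far: 22 -> 26 -> 38 -> 18 -> 2 -> 23

22 -> 26 -> 38 -> 18 -> 2 -> 23 -> None


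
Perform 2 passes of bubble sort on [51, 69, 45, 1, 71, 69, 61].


Initial: [51, 69, 45, 1, 71, 69, 61]
Pass 1: [51, 45, 1, 69, 69, 61, 71] (4 swaps)
Pass 2: [45, 1, 51, 69, 61, 69, 71] (3 swaps)

After 2 passes: [45, 1, 51, 69, 61, 69, 71]


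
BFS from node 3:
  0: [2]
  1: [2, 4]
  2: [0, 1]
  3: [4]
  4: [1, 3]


Visit 3, enqueue [4]
Visit 4, enqueue [1]
Visit 1, enqueue [2]
Visit 2, enqueue [0]
Visit 0, enqueue []

BFS order: [3, 4, 1, 2, 0]


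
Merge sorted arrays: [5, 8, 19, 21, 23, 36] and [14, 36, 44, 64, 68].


Take 5 from A
Take 8 from A
Take 14 from B
Take 19 from A
Take 21 from A
Take 23 from A
Take 36 from A

Merged: [5, 8, 14, 19, 21, 23, 36, 36, 44, 64, 68]


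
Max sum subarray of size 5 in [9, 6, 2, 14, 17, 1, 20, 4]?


[0:5]: 48
[1:6]: 40
[2:7]: 54
[3:8]: 56

Max: 56 at [3:8]


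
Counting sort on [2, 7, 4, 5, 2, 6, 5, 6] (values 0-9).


Input: [2, 7, 4, 5, 2, 6, 5, 6]
Counts: [0, 0, 2, 0, 1, 2, 2, 1, 0, 0]

Sorted: [2, 2, 4, 5, 5, 6, 6, 7]


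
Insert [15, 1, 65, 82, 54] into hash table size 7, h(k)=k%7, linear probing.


Insert 15: h=1 -> slot 1
Insert 1: h=1, 1 probes -> slot 2
Insert 65: h=2, 1 probes -> slot 3
Insert 82: h=5 -> slot 5
Insert 54: h=5, 1 probes -> slot 6

Table: [None, 15, 1, 65, None, 82, 54]


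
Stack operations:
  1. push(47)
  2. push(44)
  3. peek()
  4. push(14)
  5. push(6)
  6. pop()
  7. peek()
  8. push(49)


push(47) -> [47]
push(44) -> [47, 44]
peek()->44
push(14) -> [47, 44, 14]
push(6) -> [47, 44, 14, 6]
pop()->6, [47, 44, 14]
peek()->14
push(49) -> [47, 44, 14, 49]

Final stack: [47, 44, 14, 49]


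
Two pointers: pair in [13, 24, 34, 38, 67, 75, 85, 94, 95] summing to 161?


lo=0(13)+hi=8(95)=108
lo=1(24)+hi=8(95)=119
lo=2(34)+hi=8(95)=129
lo=3(38)+hi=8(95)=133
lo=4(67)+hi=8(95)=162
lo=4(67)+hi=7(94)=161

Yes: 67+94=161


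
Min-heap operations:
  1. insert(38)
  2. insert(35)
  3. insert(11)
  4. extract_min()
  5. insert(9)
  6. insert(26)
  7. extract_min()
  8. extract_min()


insert(38) -> [38]
insert(35) -> [35, 38]
insert(11) -> [11, 38, 35]
extract_min()->11, [35, 38]
insert(9) -> [9, 38, 35]
insert(26) -> [9, 26, 35, 38]
extract_min()->9, [26, 38, 35]
extract_min()->26, [35, 38]

Final heap: [35, 38]


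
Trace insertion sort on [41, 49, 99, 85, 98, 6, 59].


Initial: [41, 49, 99, 85, 98, 6, 59]
Insert 49: [41, 49, 99, 85, 98, 6, 59]
Insert 99: [41, 49, 99, 85, 98, 6, 59]
Insert 85: [41, 49, 85, 99, 98, 6, 59]
Insert 98: [41, 49, 85, 98, 99, 6, 59]
Insert 6: [6, 41, 49, 85, 98, 99, 59]
Insert 59: [6, 41, 49, 59, 85, 98, 99]

Sorted: [6, 41, 49, 59, 85, 98, 99]


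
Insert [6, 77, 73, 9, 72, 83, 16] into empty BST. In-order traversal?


Insert 6: root
Insert 77: R from 6
Insert 73: R from 6 -> L from 77
Insert 9: R from 6 -> L from 77 -> L from 73
Insert 72: R from 6 -> L from 77 -> L from 73 -> R from 9
Insert 83: R from 6 -> R from 77
Insert 16: R from 6 -> L from 77 -> L from 73 -> R from 9 -> L from 72

In-order: [6, 9, 16, 72, 73, 77, 83]
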